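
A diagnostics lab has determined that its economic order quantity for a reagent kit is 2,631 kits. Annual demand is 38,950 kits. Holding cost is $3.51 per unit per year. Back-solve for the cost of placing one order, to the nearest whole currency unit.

Invert the EOQ relation Q*² = 2DS/H.
From Q* = √(2DS/H): S = Q*²H / (2D) = 2,631² × 3.51 / (2 × 38,950) = 311.8971.

S ≈ $312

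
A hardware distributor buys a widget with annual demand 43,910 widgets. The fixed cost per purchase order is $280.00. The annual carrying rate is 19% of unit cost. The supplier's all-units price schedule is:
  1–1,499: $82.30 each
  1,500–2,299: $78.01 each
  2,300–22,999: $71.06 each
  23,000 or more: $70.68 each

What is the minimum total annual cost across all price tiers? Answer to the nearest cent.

TC* ≈ $3,141,116.78

Holding cost per unit per year at price C is H = 0.19·C.
Evaluate total cost at each tier's feasible EOQ or, if the EOQ is below the tier, at the tier's minimum quantity.
EOQ at $82.30 = 1254.0 (feasible in tier 1): TC = 43,910×$82.30 + (43,910/1254.0)×280 + (1254.0/2)×0.19×$82.30 = $3,633,401.86.
EOQ at $78.01 = 1288.0 < 1500, so use break Q=1500: TC = 43,910×$78.01 + (43,910/1500.0)×280 + (1500.0/2)×0.19×$78.01 = $3,444,732.06.
EOQ at $71.06 = 1349.5 < 2300, so use break Q=2300: TC = 43,910×$71.06 + (43,910/2300.0)×280 + (2300.0/2)×0.19×$71.06 = $3,141,116.78.
EOQ at $70.68 = 1353.2 < 23000, so use break Q=23000: TC = 43,910×$70.68 + (43,910/23000.0)×280 + (23000.0/2)×0.19×$70.68 = $3,258,529.16.
Lowest total cost among the candidates is at Q = 2300.0.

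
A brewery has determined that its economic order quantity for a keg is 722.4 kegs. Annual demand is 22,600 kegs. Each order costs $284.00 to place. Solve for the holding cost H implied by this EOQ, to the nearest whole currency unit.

The basic EOQ model gives Q* = √(2DS/H); rearrange for the unknown.
From Q* = √(2DS/H): H = 2DS / Q*² = 2 × 22,600 × 284 / 722.4² = 24.5981.

H ≈ $25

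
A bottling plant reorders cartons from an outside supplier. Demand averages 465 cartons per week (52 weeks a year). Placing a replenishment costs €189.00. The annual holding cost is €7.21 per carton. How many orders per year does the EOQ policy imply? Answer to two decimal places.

N ≈ 21.48 orders per year

Annual demand D = 465 × 52 = 24,180.
EOQ = √(2DS/H) = √(2 × 24,180 × 189 / 7.21) ≈ 1125.92.
Orders per year = D / Q* = 24,180 / 1125.92 ≈ 21.476.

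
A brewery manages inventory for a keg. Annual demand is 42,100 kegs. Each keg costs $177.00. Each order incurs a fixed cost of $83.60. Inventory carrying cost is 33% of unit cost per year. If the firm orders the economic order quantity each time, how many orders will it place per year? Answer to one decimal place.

Holding cost H = 0.33 × $177.00 = $58.4100 per unit per year.
EOQ = √(2DS/H) = √(2 × 42,100 × 83.6 / 58.41) ≈ 347.15.
Orders per year = D / Q* = 42,100 / 347.15 ≈ 121.274.

N ≈ 121.3 orders per year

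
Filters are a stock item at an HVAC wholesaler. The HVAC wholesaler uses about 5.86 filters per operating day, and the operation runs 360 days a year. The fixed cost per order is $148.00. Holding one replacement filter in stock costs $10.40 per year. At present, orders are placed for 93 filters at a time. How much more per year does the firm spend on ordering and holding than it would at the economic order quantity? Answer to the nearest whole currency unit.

Extra cost ≈ $1,292 per year

Annual demand D = 5.86 × 360 = 2,109.6.
EOQ = √(2DS/H) = √(2 × 2,109.6 × 148 / 10.4) ≈ 245.04.
Cost at Q* = (D/Q*)S + (Q*/2)H = √(2DSH) ≈ $2,548.37.
Cost at Q = 93: (2,109.6/93)×148 + (93/2)×10.4 = $3,357.21 + $483.60 = $3,840.81.
Excess = $3,840.81 − $2,548.37 = $1,292.44.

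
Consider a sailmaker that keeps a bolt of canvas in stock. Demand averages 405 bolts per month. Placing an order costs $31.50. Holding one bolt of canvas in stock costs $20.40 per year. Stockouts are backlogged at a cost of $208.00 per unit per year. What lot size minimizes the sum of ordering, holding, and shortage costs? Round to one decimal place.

Annual demand D = 405 × 12 = 4,860.
With planned backorders, Q* = √(2DS/H) · √((H+B)/B).
√(2DS/H) = √(2 × 4,860 × 31.5 / 20.4) = 122.511.
√((H+B)/B) = √((20.4+208)/208) = 1.0479.
Q* ≈ 128.378.

Q* ≈ 128.4 bolts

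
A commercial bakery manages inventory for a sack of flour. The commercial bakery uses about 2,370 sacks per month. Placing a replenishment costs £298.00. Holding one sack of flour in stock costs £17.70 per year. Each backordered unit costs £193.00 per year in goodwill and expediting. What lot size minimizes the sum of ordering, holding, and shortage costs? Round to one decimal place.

Annual demand D = 2,370 × 12 = 28,440.
With planned backorders, Q* = √(2DS/H) · √((H+B)/B).
√(2DS/H) = √(2 × 28,440 × 298 / 17.7) = 978.591.
√((H+B)/B) = √((17.7+193)/193) = 1.0448.
Q* ≈ 1022.480.

Q* ≈ 1,022.5 sacks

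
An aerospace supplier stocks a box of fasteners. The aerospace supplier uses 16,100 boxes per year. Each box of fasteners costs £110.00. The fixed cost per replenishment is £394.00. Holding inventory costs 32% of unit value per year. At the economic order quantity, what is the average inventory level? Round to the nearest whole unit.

Holding cost H = 0.32 × £110.00 = £35.2000 per unit per year.
EOQ = √(2DS/H) = √(2 × 16,100 × 394 / 35.2) ≈ 600.35.
Average inventory = Q*/2 ≈ 600.35 / 2 = 300.175.

Average inventory ≈ 300 boxes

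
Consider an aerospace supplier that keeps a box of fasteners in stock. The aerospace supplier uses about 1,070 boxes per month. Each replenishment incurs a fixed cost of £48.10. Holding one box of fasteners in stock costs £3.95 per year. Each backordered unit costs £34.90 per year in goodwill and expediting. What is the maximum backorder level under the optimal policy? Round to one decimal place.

Annual demand D = 1,070 × 12 = 12,840.
With planned backorders, Q* = √(2DS/H) · √((H+B)/B).
√(2DS/H) = √(2 × 12,840 × 48.1 / 3.95) = 559.206.
√((H+B)/B) = √((3.95+34.9)/34.9) = 1.0551.
Q* ≈ 590.003.
S* = Q* · H/(H+B) = 590.003 × 3.95/38.85 ≈ 59.987.

S* ≈ 60.0 boxes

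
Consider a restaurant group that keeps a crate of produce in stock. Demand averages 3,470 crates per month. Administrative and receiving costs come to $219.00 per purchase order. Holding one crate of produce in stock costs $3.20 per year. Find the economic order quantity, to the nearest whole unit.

Annual demand D = 3,470 × 12 = 41,640.
EOQ = √(2DS / H) = √(2 × 41,640 × 219 / 3.2).
= √(18,238,320 / 3.2) = √5,699,475 ≈ 2387.357.

Q* ≈ 2,387 crates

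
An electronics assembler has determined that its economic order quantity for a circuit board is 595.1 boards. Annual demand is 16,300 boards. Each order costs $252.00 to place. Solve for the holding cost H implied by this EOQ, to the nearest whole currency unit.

H ≈ $23

Invert the EOQ relation Q*² = 2DS/H.
From Q* = √(2DS/H): H = 2DS / Q*² = 2 × 16,300 × 252 / 595.1² = 23.1973.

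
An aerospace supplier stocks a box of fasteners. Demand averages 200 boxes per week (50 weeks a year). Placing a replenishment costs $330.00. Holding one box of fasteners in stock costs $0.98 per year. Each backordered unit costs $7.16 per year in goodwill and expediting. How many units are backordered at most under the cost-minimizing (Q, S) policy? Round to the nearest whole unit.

Annual demand D = 200 × 50 = 10,000.
With planned backorders, Q* = √(2DS/H) · √((H+B)/B).
√(2DS/H) = √(2 × 10,000 × 330 / 0.98) = 2595.129.
√((H+B)/B) = √((0.98+7.16)/7.16) = 1.0662.
Q* ≈ 2767.035.
S* = Q* · H/(H+B) = 2767.035 × 0.98/8.14 ≈ 333.132.

S* ≈ 333 boxes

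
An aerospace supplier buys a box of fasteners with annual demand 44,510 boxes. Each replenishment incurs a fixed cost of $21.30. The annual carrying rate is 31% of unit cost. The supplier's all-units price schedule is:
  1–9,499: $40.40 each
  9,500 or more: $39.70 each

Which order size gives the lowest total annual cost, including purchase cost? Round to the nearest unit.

Holding cost per unit per year at price C is H = 0.31·C.
Candidates are each tier's EOQ (if it falls in that tier) and each price-break quantity.
EOQ at $40.40 = 389.1 (feasible in tier 1): TC = 44,510×$40.40 + (44,510/389.1)×21.3 + (389.1/2)×0.31×$40.40 = $1,803,077.10.
EOQ at $39.70 = 392.5 < 9500, so use break Q=9500: TC = 44,510×$39.70 + (44,510/9500.0)×21.3 + (9500.0/2)×0.31×$39.70 = $1,825,605.05.
Lowest total cost is $1,803,077.10 at Q = 389.1.

Q* ≈ 389 boxes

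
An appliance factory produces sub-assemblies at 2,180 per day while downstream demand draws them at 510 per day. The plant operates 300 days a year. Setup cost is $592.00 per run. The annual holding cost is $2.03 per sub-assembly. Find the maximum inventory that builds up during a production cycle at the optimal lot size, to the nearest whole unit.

I_max ≈ 8,268 sub-assemblies

Annual demand D = 510 × 300 = 153,000.
Production build-up factor (1 − d/p) = 1 − 510/2,180 = 0.7661.
Q* = √(2DS / (H(1 − d/p))) = √(2 × 153,000 × 592 / (2.03 × 0.7661)).
= √(181,152,000 / 1.5551) ≈ 10793.034.
Maximum inventory = Q*(1 − d/p) = 10793.034 × 0.7661 ≈ 8268.058.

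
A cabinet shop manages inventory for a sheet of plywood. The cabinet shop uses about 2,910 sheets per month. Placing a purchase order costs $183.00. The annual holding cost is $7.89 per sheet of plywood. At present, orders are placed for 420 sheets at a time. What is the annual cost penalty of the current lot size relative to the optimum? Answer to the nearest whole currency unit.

Extra cost ≈ $6,830 per year

Annual demand D = 2,910 × 12 = 34,920.
EOQ = √(2DS/H) = √(2 × 34,920 × 183 / 7.89) ≈ 1272.74.
Cost at Q* = (D/Q*)S + (Q*/2)H = √(2DSH) ≈ $10,041.91.
Cost at Q = 420: (34,920/420)×183 + (420/2)×7.89 = $15,215.14 + $1,656.90 = $16,872.04.
Excess = $16,872.04 − $10,041.91 = $6,830.14.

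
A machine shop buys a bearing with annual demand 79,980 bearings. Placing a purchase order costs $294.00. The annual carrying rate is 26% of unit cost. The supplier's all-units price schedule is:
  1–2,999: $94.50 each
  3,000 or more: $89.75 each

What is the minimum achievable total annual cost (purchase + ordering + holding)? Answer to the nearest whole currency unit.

TC* ≈ $7,221,046

Holding cost per unit per year at price C is H = 0.26·C.
For each price level, check whether its EOQ is feasible; otherwise the best quantity at that price is the breakpoint.
EOQ at $94.50 = 1383.5 (feasible in tier 1): TC = 79,980×$94.50 + (79,980/1383.5)×294 + (1383.5/2)×0.26×$94.50 = $7,592,102.41.
EOQ at $89.75 = 1419.6 < 3000, so use break Q=3000: TC = 79,980×$89.75 + (79,980/3000.0)×294 + (3000.0/2)×0.26×$89.75 = $7,221,045.54.
Lowest total cost among the candidates is at Q = 3000.0.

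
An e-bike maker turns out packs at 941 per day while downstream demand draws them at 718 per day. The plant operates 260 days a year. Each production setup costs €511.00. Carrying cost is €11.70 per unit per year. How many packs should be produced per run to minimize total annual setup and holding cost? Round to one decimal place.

Q* ≈ 8,295.1 packs

Annual demand D = 718 × 260 = 186,680.
Production build-up factor (1 − d/p) = 1 − 718/941 = 0.2370.
Q* = √(2DS / (H(1 − d/p))) = √(2 × 186,680 × 511 / (11.7 × 0.2370)).
= √(190,786,960 / 2.7727) ≈ 8295.141.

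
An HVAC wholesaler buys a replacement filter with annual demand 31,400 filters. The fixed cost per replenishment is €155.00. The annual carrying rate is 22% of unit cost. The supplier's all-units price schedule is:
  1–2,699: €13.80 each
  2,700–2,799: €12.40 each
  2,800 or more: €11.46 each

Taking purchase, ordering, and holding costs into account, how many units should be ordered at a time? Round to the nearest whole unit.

Holding cost per unit per year at price C is H = 0.22·C.
Evaluate total cost at each tier's feasible EOQ or, if the EOQ is below the tier, at the tier's minimum quantity.
EOQ at €13.80 = 1790.6 (feasible in tier 1): TC = 31,400×€13.80 + (31,400/1790.6)×155 + (1790.6/2)×0.22×€13.80 = €438,756.21.
EOQ at €12.40 = 1889.0 < 2700, so use break Q=2700: TC = 31,400×€12.40 + (31,400/2700.0)×155 + (2700.0/2)×0.22×€12.40 = €394,845.39.
EOQ at €11.46 = 1964.9 < 2800, so use break Q=2800: TC = 31,400×€11.46 + (31,400/2800.0)×155 + (2800.0/2)×0.22×€11.46 = €365,111.89.
Lowest total cost is €365,111.89 at Q = 2800.0.

Q* ≈ 2,800 filters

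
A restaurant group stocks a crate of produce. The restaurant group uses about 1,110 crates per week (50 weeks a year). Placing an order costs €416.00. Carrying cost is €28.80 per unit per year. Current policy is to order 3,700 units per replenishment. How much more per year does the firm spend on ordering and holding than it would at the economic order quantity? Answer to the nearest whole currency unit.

Extra cost ≈ €23,053 per year

Annual demand D = 1,110 × 50 = 55,500.
EOQ = √(2DS/H) = √(2 × 55,500 × 416 / 28.8) ≈ 1266.23.
Cost at Q* = (D/Q*)S + (Q*/2)H = √(2DSH) ≈ €36,467.37.
Cost at Q = 3,700: (55,500/3,700)×416 + (3,700/2)×28.8 = €6,240.00 + €53,280.00 = €59,520.00.
Excess = €59,520.00 − €36,467.37 = €23,052.63.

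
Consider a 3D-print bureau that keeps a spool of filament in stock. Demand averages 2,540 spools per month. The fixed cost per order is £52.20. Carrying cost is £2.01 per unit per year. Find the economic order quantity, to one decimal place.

Q* ≈ 1,258.2 spools

Annual demand D = 2,540 × 12 = 30,480.
EOQ = √(2DS / H) = √(2 × 30,480 × 52.2 / 2.01).
= √(3,182,112 / 2.01) = √1,583,140.2985 ≈ 1258.229.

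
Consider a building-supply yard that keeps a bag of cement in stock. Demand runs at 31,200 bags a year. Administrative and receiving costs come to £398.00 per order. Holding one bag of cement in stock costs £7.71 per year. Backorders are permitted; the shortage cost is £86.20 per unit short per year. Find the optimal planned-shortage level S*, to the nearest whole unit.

S* ≈ 154 bags

With planned backorders, Q* = √(2DS/H) · √((H+B)/B).
√(2DS/H) = √(2 × 31,200 × 398 / 7.71) = 1794.761.
√((H+B)/B) = √((7.71+86.2)/86.2) = 1.0438.
Q* ≈ 1873.307.
S* = Q* · H/(H+B) = 1873.307 × 7.71/93.91 ≈ 153.798.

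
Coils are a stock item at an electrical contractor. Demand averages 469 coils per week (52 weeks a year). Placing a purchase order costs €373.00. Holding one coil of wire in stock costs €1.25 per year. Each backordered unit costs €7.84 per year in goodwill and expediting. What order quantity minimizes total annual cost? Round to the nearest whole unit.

Q* ≈ 4,108 coils

Annual demand D = 469 × 52 = 24,388.
With planned backorders, Q* = √(2DS/H) · √((H+B)/B).
√(2DS/H) = √(2 × 24,388 × 373 / 1.25) = 3815.070.
√((H+B)/B) = √((1.25+7.84)/7.84) = 1.0768.
Q* ≈ 4107.962.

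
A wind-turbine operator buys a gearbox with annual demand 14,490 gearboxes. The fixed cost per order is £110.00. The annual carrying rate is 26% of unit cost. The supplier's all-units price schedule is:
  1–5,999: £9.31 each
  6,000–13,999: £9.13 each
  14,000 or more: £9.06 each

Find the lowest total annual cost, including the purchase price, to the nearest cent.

TC* ≈ £137,679.74

Holding cost per unit per year at price C is H = 0.26·C.
Evaluate total cost at each tier's feasible EOQ or, if the EOQ is below the tier, at the tier's minimum quantity.
EOQ at £9.31 = 1147.6 (feasible in tier 1): TC = 14,490×£9.31 + (14,490/1147.6)×110 + (1147.6/2)×0.26×£9.31 = £137,679.74.
EOQ at £9.13 = 1158.8 < 6000, so use break Q=6000: TC = 14,490×£9.13 + (14,490/6000.0)×110 + (6000.0/2)×0.26×£9.13 = £139,680.75.
EOQ at £9.06 = 1163.3 < 14000, so use break Q=14000: TC = 14,490×£9.06 + (14,490/14000.0)×110 + (14000.0/2)×0.26×£9.06 = £147,882.45.
Lowest total cost among the candidates is at Q = 1147.6.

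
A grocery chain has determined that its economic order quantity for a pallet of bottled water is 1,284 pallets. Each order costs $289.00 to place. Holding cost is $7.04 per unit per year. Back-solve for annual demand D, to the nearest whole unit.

D ≈ 20,081 pallets per year

Invert the EOQ relation Q*² = 2DS/H.
From Q* = √(2DS/H): D = Q*²H / (2S) = 1,284² × 7.04 / (2 × 289) = 20080.516.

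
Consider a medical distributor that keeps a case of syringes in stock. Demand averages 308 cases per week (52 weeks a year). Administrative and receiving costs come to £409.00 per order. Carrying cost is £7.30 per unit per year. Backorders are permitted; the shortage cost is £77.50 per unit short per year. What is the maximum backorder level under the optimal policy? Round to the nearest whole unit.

Annual demand D = 308 × 52 = 16,016.
With planned backorders, Q* = √(2DS/H) · √((H+B)/B).
√(2DS/H) = √(2 × 16,016 × 409 / 7.3) = 1339.653.
√((H+B)/B) = √((7.3+77.5)/77.5) = 1.0460.
Q* ≈ 1401.326.
S* = Q* · H/(H+B) = 1401.326 × 7.3/84.8 ≈ 120.633.

S* ≈ 121 cases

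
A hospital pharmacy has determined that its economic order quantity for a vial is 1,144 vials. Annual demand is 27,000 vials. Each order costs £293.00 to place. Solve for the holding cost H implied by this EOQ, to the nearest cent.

H ≈ £12.09

Invert the EOQ relation Q*² = 2DS/H.
From Q* = √(2DS/H): H = 2DS / Q*² = 2 × 27,000 × 293 / 1,144² = 12.0895.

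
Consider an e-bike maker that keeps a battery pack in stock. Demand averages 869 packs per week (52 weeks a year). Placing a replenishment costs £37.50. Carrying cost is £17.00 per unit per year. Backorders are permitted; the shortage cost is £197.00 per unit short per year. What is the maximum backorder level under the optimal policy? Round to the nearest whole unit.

Annual demand D = 869 × 52 = 45,188.
With planned backorders, Q* = √(2DS/H) · √((H+B)/B).
√(2DS/H) = √(2 × 45,188 × 37.5 / 17) = 446.496.
√((H+B)/B) = √((17+197)/197) = 1.0423.
Q* ≈ 465.363.
S* = Q* · H/(H+B) = 465.363 × 17/214 ≈ 36.968.

S* ≈ 37 packs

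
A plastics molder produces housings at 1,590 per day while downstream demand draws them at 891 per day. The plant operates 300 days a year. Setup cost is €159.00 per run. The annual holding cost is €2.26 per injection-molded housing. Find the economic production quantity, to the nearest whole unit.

Annual demand D = 891 × 300 = 267,300.
Production build-up factor (1 − d/p) = 1 − 891/1,590 = 0.4396.
Q* = √(2DS / (H(1 − d/p))) = √(2 × 267,300 × 159 / (2.26 × 0.4396)).
= √(85,001,400 / 0.9935) ≈ 9249.511.

Q* ≈ 9,250 housings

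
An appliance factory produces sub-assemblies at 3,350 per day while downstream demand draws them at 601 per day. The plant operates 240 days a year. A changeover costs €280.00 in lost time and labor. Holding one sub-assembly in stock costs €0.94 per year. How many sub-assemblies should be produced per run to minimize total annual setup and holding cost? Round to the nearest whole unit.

Q* ≈ 10,233 sub-assemblies

Annual demand D = 601 × 240 = 144,240.
Production build-up factor (1 − d/p) = 1 − 601/3,350 = 0.8206.
Q* = √(2DS / (H(1 − d/p))) = √(2 × 144,240 × 280 / (0.94 × 0.8206)).
= √(80,774,400 / 0.7714) ≈ 10233.118.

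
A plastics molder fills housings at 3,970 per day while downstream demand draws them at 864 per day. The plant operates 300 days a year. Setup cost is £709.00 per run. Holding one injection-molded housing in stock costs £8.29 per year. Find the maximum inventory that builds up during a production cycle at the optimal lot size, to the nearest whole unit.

Annual demand D = 864 × 300 = 259,200.
Production build-up factor (1 − d/p) = 1 − 864/3,970 = 0.7824.
Q* = √(2DS / (H(1 − d/p))) = √(2 × 259,200 × 709 / (8.29 × 0.7824)).
= √(367,545,600 / 6.4858) ≈ 7527.883.
Maximum inventory = Q*(1 − d/p) = 7527.883 × 0.7824 ≈ 5889.573.

I_max ≈ 5,890 housings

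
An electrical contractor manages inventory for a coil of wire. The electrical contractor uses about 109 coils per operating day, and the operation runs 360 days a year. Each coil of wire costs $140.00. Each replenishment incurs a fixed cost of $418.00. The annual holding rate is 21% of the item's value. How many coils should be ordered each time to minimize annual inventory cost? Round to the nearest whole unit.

Q* ≈ 1,056 coils

Annual demand D = 109 × 360 = 39,240.
Holding cost H = 0.21 × $140.00 = $29.4000 per unit per year.
EOQ = √(2DS / H) = √(2 × 39,240 × 418 / 29.4).
= √(32,804,640 / 29.4) = √1,115,804.0816 ≈ 1056.316.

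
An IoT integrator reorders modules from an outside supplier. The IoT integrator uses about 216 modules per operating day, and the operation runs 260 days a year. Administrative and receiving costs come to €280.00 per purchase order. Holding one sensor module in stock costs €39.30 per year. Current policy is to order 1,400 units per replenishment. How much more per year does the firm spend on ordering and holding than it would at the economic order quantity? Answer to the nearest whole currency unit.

Annual demand D = 216 × 260 = 56,160.
EOQ = √(2DS/H) = √(2 × 56,160 × 280 / 39.3) ≈ 894.56.
Cost at Q* = (D/Q*)S + (Q*/2)H = √(2DSH) ≈ €35,156.35.
Cost at Q = 1,400: (56,160/1,400)×280 + (1,400/2)×39.3 = €11,232.00 + €27,510.00 = €38,742.00.
Excess = €38,742.00 − €35,156.35 = €3,585.65.

Extra cost ≈ €3,586 per year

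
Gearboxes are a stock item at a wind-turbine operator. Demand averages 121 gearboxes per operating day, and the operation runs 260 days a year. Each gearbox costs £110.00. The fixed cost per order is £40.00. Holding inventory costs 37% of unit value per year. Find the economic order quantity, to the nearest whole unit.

Q* ≈ 249 gearboxes

Annual demand D = 121 × 260 = 31,460.
Holding cost H = 0.37 × £110.00 = £40.7000 per unit per year.
EOQ = √(2DS / H) = √(2 × 31,460 × 40 / 40.7).
= √(2,516,800 / 40.7) = √61,837.8378 ≈ 248.672.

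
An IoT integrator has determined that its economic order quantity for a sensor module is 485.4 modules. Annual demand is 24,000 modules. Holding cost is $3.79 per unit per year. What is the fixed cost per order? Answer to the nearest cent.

Invert the EOQ relation Q*² = 2DS/H.
From Q* = √(2DS/H): S = Q*²H / (2D) = 485.4² × 3.79 / (2 × 24,000) = 18.6036.

S ≈ $18.60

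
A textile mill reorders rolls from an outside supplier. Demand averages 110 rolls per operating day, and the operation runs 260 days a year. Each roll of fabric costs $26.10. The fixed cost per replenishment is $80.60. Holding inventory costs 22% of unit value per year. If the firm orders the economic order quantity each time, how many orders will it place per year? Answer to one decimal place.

Annual demand D = 110 × 260 = 28,600.
Holding cost H = 0.22 × $26.10 = $5.7420 per unit per year.
EOQ = √(2DS/H) = √(2 × 28,600 × 80.6 / 5.742) ≈ 896.05.
Orders per year = D / Q* = 28,600 / 896.05 ≈ 31.918.

N ≈ 31.9 orders per year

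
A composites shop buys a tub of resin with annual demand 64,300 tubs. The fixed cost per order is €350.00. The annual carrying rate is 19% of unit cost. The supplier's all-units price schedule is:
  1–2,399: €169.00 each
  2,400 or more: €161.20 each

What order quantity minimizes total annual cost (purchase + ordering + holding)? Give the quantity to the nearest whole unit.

Q* ≈ 2,400 tubs

Holding cost per unit per year at price C is H = 0.19·C.
Candidates are each tier's EOQ (if it falls in that tier) and each price-break quantity.
EOQ at €169.00 = 1184.0 (feasible in tier 1): TC = 64,300×€169.00 + (64,300/1184.0)×350 + (1184.0/2)×0.19×€169.00 = €10,904,716.72.
EOQ at €161.20 = 1212.3 < 2400, so use break Q=2400: TC = 64,300×€161.20 + (64,300/2400.0)×350 + (2400.0/2)×0.19×€161.20 = €10,411,290.68.
Lowest total cost is €10,411,290.68 at Q = 2400.0.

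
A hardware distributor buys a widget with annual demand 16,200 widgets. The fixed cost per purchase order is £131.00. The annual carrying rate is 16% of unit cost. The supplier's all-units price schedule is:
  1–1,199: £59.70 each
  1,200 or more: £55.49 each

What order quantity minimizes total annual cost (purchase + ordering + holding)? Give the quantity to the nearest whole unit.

Holding cost per unit per year at price C is H = 0.16·C.
Candidates are each tier's EOQ (if it falls in that tier) and each price-break quantity.
EOQ at £59.70 = 666.6 (feasible in tier 1): TC = 16,200×£59.70 + (16,200/666.6)×131 + (666.6/2)×0.16×£59.70 = £973,507.30.
EOQ at £55.49 = 691.4 < 1200, so use break Q=1200: TC = 16,200×£55.49 + (16,200/1200.0)×131 + (1200.0/2)×0.16×£55.49 = £906,033.54.
Lowest total cost is £906,033.54 at Q = 1200.0.

Q* ≈ 1,200 widgets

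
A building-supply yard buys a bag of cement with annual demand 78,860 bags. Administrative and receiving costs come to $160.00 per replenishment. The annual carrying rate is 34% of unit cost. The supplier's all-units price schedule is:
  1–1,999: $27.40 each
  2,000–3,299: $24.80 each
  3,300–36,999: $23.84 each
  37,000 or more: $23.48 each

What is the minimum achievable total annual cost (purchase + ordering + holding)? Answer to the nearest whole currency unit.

Holding cost per unit per year at price C is H = 0.34·C.
For each price level, check whether its EOQ is feasible; otherwise the best quantity at that price is the breakpoint.
EOQ at $27.40 = 1645.8 (feasible in tier 1): TC = 78,860×$27.40 + (78,860/1645.8)×160 + (1645.8/2)×0.34×$27.40 = $2,176,096.68.
EOQ at $24.80 = 1730.0 < 2000, so use break Q=2000: TC = 78,860×$24.80 + (78,860/2000.0)×160 + (2000.0/2)×0.34×$24.80 = $1,970,468.80.
EOQ at $23.84 = 1764.5 < 3300, so use break Q=3300: TC = 78,860×$23.84 + (78,860/3300.0)×160 + (3300.0/2)×0.34×$23.84 = $1,897,220.16.
EOQ at $23.48 = 1777.9 < 37000, so use break Q=37000: TC = 78,860×$23.48 + (78,860/37000.0)×160 + (37000.0/2)×0.34×$23.48 = $1,999,663.02.
Lowest total cost among the candidates is at Q = 3300.0.

TC* ≈ $1,897,220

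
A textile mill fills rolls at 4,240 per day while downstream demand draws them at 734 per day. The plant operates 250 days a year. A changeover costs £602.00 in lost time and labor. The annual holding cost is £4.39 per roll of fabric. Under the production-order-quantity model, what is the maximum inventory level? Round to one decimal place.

Annual demand D = 734 × 250 = 183,500.
Production build-up factor (1 − d/p) = 1 − 734/4,240 = 0.8269.
Q* = √(2DS / (H(1 − d/p))) = √(2 × 183,500 × 602 / (4.39 × 0.8269)).
= √(220,934,000 / 3.63) ≈ 7801.462.
Maximum inventory = Q*(1 − d/p) = 7801.462 × 0.8269 ≈ 6450.926.

I_max ≈ 6,450.9 rolls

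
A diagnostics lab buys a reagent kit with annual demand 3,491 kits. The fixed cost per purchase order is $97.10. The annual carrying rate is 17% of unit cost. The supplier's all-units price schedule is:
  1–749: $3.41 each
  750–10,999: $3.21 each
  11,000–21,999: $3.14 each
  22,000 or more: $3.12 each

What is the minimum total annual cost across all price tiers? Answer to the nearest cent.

TC* ≈ $11,814.35

Holding cost per unit per year at price C is H = 0.17·C.
Evaluate total cost at each tier's feasible EOQ or, if the EOQ is below the tier, at the tier's minimum quantity.
Tier 1 ($3.41): EOQ = 1081.4 exceeds tier's upper bound 749, so this tier is dominated.
EOQ at $3.21 = 1114.6 (feasible in tier 2): TC = 3,491×$3.21 + (3,491/1114.6)×97.1 + (1114.6/2)×0.17×$3.21 = $11,814.35.
EOQ at $3.14 = 1127.0 < 11000, so use break Q=11000: TC = 3,491×$3.14 + (3,491/11000.0)×97.1 + (11000.0/2)×0.17×$3.14 = $13,928.46.
EOQ at $3.12 = 1130.6 < 22000, so use break Q=22000: TC = 3,491×$3.12 + (3,491/22000.0)×97.1 + (22000.0/2)×0.17×$3.12 = $16,741.73.
Lowest total cost among the candidates is at Q = 1114.6.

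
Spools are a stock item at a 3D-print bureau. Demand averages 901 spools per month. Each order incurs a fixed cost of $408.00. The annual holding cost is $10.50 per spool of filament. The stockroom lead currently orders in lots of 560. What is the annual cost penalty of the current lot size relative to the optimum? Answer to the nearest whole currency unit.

Annual demand D = 901 × 12 = 10,812.
EOQ = √(2DS/H) = √(2 × 10,812 × 408 / 10.5) ≈ 916.65.
Cost at Q* = (D/Q*)S + (Q*/2)H = √(2DSH) ≈ $9,624.82.
Cost at Q = 560: (10,812/560)×408 + (560/2)×10.5 = $7,877.31 + $2,940.00 = $10,817.31.
Excess = $10,817.31 − $9,624.82 = $1,192.49.

Extra cost ≈ $1,192 per year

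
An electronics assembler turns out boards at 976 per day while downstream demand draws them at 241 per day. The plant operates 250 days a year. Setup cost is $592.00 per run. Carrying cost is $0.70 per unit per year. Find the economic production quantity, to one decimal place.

Annual demand D = 241 × 250 = 60,250.
Production build-up factor (1 − d/p) = 1 − 241/976 = 0.7531.
Q* = √(2DS / (H(1 − d/p))) = √(2 × 60,250 × 592 / (0.7 × 0.7531)).
= √(71,336,000 / 0.5272) ≈ 11632.863.

Q* ≈ 11,632.9 boards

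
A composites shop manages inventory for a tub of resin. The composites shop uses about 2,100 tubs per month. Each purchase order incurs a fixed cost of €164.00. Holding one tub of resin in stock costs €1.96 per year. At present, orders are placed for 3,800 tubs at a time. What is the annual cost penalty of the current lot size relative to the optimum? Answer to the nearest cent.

Extra cost ≈ €786.59 per year

Annual demand D = 2,100 × 12 = 25,200.
EOQ = √(2DS/H) = √(2 × 25,200 × 164 / 1.96) ≈ 2053.57.
Cost at Q* = (D/Q*)S + (Q*/2)H = √(2DSH) ≈ €4,024.99.
Cost at Q = 3,800: (25,200/3,800)×164 + (3,800/2)×1.96 = €1,087.58 + €3,724.00 = €4,811.58.
Excess = €4,811.58 − €4,024.99 = €786.59.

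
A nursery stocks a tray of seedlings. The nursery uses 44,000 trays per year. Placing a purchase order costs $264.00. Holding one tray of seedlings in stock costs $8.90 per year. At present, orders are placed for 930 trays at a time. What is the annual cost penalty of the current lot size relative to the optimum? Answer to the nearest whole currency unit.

Extra cost ≈ $2,250 per year

EOQ = √(2DS/H) = √(2 × 44,000 × 264 / 8.9) ≈ 1615.65.
Cost at Q* = (D/Q*)S + (Q*/2)H = √(2DSH) ≈ $14,379.32.
Cost at Q = 930: (44,000/930)×264 + (930/2)×8.9 = $12,490.32 + $4,138.50 = $16,628.82.
Excess = $16,628.82 − $14,379.32 = $2,249.50.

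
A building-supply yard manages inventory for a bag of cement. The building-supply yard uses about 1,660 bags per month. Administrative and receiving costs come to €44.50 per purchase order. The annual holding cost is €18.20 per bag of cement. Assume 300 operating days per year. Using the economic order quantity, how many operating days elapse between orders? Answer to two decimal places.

T ≈ 4.70 days

Annual demand D = 1,660 × 12 = 19,920.
Q* = √(2DS/H) = √(2 × 19,920 × 44.5 / 18.2) ≈ 312.11.
Cycle time = Q*/D × 300 = 312.11 / 19,920 × 300 ≈ 4.700 days.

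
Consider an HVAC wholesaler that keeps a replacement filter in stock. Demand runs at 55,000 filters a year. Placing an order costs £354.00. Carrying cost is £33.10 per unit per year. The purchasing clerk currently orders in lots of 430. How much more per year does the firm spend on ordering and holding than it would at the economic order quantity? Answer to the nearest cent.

EOQ = √(2DS/H) = √(2 × 55,000 × 354 / 33.1) ≈ 1084.64.
Cost at Q* = (D/Q*)S + (Q*/2)H = √(2DSH) ≈ £35,901.45.
Cost at Q = 430: (55,000/430)×354 + (430/2)×33.1 = £45,279.07 + £7,116.50 = £52,395.57.
Excess = £52,395.57 − £35,901.45 = £16,494.12.

Extra cost ≈ £16,494.12 per year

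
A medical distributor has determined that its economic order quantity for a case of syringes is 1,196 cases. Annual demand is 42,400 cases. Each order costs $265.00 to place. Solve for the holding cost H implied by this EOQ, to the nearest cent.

H ≈ $15.71

The basic EOQ model gives Q* = √(2DS/H); rearrange for the unknown.
From Q* = √(2DS/H): H = 2DS / Q*² = 2 × 42,400 × 265 / 1,196² = 15.7101.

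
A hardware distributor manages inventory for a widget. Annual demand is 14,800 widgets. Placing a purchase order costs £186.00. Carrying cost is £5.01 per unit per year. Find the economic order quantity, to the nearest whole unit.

Q* ≈ 1,048 widgets

EOQ = √(2DS / H) = √(2 × 14,800 × 186 / 5.01).
= √(5,505,600 / 5.01) = √1,098,922.1557 ≈ 1048.295.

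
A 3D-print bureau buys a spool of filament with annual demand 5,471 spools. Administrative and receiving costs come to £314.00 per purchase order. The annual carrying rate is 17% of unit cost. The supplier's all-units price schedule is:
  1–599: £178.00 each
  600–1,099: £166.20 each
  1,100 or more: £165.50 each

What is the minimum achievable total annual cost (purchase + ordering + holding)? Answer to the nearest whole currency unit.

TC* ≈ £920,620

Holding cost per unit per year at price C is H = 0.17·C.
For each price level, check whether its EOQ is feasible; otherwise the best quantity at that price is the breakpoint.
EOQ at £178.00 = 337.0 (feasible in tier 1): TC = 5,471×£178.00 + (5,471/337.0)×314 + (337.0/2)×0.17×£178.00 = £984,034.42.
EOQ at £166.20 = 348.7 < 600, so use break Q=600: TC = 5,471×£166.20 + (5,471/600.0)×314 + (600.0/2)×0.17×£166.20 = £920,619.56.
EOQ at £165.50 = 349.5 < 1100, so use break Q=1100: TC = 5,471×£165.50 + (5,471/1100.0)×314 + (1100.0/2)×0.17×£165.50 = £922,486.47.
Lowest total cost among the candidates is at Q = 600.0.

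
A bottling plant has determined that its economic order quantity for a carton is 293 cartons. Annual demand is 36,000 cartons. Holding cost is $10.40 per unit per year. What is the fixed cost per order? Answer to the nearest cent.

The basic EOQ model gives Q* = √(2DS/H); rearrange for the unknown.
From Q* = √(2DS/H): S = Q*²H / (2D) = 293² × 10.4 / (2 × 36,000) = 12.4004.

S ≈ $12.40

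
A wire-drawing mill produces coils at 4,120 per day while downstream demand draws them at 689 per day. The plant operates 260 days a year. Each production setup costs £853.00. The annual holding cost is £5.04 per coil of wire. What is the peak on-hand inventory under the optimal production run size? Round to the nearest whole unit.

I_max ≈ 7,106 coils

Annual demand D = 689 × 260 = 179,140.
Production build-up factor (1 − d/p) = 1 − 689/4,120 = 0.8328.
Q* = √(2DS / (H(1 − d/p))) = √(2 × 179,140 × 853 / (5.04 × 0.8328)).
= √(305,612,840 / 4.1971) ≈ 8533.138.
Maximum inventory = Q*(1 − d/p) = 8533.138 × 0.8328 ≈ 7106.116.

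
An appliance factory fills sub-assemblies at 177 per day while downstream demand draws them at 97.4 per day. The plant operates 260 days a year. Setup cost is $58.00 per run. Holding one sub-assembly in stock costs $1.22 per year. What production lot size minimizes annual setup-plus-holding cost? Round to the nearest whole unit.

Annual demand D = 97.4 × 260 = 25,324.
Production build-up factor (1 − d/p) = 1 − 97.4/177 = 0.4497.
Q* = √(2DS / (H(1 − d/p))) = √(2 × 25,324 × 58 / (1.22 × 0.4497)).
= √(2,937,584 / 0.5487) ≈ 2313.904.

Q* ≈ 2,314 sub-assemblies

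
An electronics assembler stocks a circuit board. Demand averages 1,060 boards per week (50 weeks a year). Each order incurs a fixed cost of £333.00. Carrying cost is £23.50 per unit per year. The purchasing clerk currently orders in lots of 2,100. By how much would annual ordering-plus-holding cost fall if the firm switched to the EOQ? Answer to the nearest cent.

Extra cost ≈ £4,278.19 per year

Annual demand D = 1,060 × 50 = 53,000.
EOQ = √(2DS/H) = √(2 × 53,000 × 333 / 23.5) ≈ 1225.58.
Cost at Q* = (D/Q*)S + (Q*/2)H = √(2DSH) ≈ £28,801.09.
Cost at Q = 2,100: (53,000/2,100)×333 + (2,100/2)×23.5 = £8,404.29 + £24,675.00 = £33,079.29.
Excess = £33,079.29 − £28,801.09 = £4,278.19.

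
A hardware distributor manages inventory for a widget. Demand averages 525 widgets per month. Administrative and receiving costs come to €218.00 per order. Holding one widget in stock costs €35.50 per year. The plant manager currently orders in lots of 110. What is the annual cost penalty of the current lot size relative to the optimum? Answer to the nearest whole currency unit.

Annual demand D = 525 × 12 = 6,300.
EOQ = √(2DS/H) = √(2 × 6,300 × 218 / 35.5) ≈ 278.16.
Cost at Q* = (D/Q*)S + (Q*/2)H = √(2DSH) ≈ €9,874.79.
Cost at Q = 110: (6,300/110)×218 + (110/2)×35.5 = €12,485.45 + €1,952.50 = €14,437.95.
Excess = €14,437.95 − €9,874.79 = €4,563.17.

Extra cost ≈ €4,563 per year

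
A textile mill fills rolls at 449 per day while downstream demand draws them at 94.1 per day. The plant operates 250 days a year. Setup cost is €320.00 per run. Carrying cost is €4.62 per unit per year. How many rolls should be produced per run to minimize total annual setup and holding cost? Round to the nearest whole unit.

Q* ≈ 2,031 rolls

Annual demand D = 94.1 × 250 = 23,525.
Production build-up factor (1 − d/p) = 1 − 94.1/449 = 0.7904.
Q* = √(2DS / (H(1 − d/p))) = √(2 × 23,525 × 320 / (4.62 × 0.7904)).
= √(15,056,000 / 3.6518) ≈ 2030.505.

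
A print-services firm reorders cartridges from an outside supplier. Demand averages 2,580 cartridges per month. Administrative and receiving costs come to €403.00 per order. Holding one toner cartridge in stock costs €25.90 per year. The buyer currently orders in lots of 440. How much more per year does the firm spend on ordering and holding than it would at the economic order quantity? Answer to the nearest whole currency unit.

Annual demand D = 2,580 × 12 = 30,960.
EOQ = √(2DS/H) = √(2 × 30,960 × 403 / 25.9) ≈ 981.56.
Cost at Q* = (D/Q*)S + (Q*/2)H = √(2DSH) ≈ €25,422.48.
Cost at Q = 440: (30,960/440)×403 + (440/2)×25.9 = €28,356.55 + €5,698.00 = €34,054.55.
Excess = €34,054.55 − €25,422.48 = €8,632.07.

Extra cost ≈ €8,632 per year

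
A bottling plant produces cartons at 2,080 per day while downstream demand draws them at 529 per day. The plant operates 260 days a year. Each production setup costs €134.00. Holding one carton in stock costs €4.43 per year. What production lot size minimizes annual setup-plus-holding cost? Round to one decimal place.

Annual demand D = 529 × 260 = 137,540.
Production build-up factor (1 − d/p) = 1 − 529/2,080 = 0.7457.
Q* = √(2DS / (H(1 − d/p))) = √(2 × 137,540 × 134 / (4.43 × 0.7457)).
= √(36,860,720 / 3.3033) ≈ 3340.456.

Q* ≈ 3,340.5 cartons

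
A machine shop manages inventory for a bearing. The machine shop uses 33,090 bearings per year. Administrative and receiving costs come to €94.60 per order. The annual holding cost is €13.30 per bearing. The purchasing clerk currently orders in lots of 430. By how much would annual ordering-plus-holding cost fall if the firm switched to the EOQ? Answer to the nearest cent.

Extra cost ≈ €1,014.26 per year

EOQ = √(2DS/H) = √(2 × 33,090 × 94.6 / 13.3) ≈ 686.09.
Cost at Q* = (D/Q*)S + (Q*/2)H = √(2DSH) ≈ €9,125.04.
Cost at Q = 430: (33,090/430)×94.6 + (430/2)×13.3 = €7,279.80 + €2,859.50 = €10,139.30.
Excess = €10,139.30 − €9,125.04 = €1,014.26.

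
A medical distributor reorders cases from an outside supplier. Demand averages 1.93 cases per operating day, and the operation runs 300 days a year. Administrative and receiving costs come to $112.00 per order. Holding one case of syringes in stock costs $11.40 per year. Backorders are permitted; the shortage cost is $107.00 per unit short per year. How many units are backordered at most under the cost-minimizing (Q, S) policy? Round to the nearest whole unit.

Annual demand D = 1.93 × 300 = 579.
With planned backorders, Q* = √(2DS/H) · √((H+B)/B).
√(2DS/H) = √(2 × 579 × 112 / 11.4) = 106.662.
√((H+B)/B) = √((11.4+107)/107) = 1.0519.
Q* ≈ 112.201.
S* = Q* · H/(H+B) = 112.201 × 11.4/118.4 ≈ 10.803.

S* ≈ 11 cases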